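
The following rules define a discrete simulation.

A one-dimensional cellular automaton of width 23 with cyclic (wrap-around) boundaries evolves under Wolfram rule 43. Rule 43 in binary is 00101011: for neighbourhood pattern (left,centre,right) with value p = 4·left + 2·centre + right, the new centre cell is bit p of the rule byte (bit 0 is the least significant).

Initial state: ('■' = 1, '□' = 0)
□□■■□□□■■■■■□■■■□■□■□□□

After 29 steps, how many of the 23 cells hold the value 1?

[0] □□■■□□□■■■■■□■■■□■□■□□□
[1] ■■■□□■■■□□□□■■□□■□■□□■■
[2] □□□□■■□□□■■■■□□■□■□□■■□
[3] ■■■■■□□■■■□□□□■□■□□■■□□
[4] ■□□□□□■■□□□■■■□■□□■■□□■
[5] □□■■■■■□□■■■□□■□□■■□□■■
[6] □■■□□□□□■■□□□■□□■■□□■■□
[7] ■■□□■■■■■□□■■□□■■□□■■□□
[8] ■□□■■□□□□□■■□□■■□□■■□□■
[9] □□■■□□■■■■■□□■■□□■■□□■■
[10] □■■□□■■□□□□□■■□□■■□□■■□
[11] ■■□□■■□□■■■■■□□■■□□■■□□
[12] ■□□■■□□■■□□□□□■■□□■■□□■
[13] □□■■□□■■□□■■■■■□□■■□□■■
[14] □■■□□■■□□■■□□□□□■■□□■■□
[15] ■■□□■■□□■■□□■■■■■□□■■□□
[16] ■□□■■□□■■□□■■□□□□□■■□□■
[17] □□■■□□■■□□■■□□■■■■■□□■■
[18] □■■□□■■□□■■□□■■□□□□□■■□
[19] ■■□□■■□□■■□□■■□□■■■■■□□
[20] ■□□■■□□■■□□■■□□■■□□□□□■
[21] □□■■□□■■□□■■□□■■□□■■■■■
[22] □■■□□■■□□■■□□■■□□■■□□□□
[23] ■■□□■■□□■■□□■■□□■■□□■■■
[24] □□□■■□□■■□□■■□□■■□□■■□□
[25] ■■■■□□■■□□■■□□■■□□■■□□■
[26] □□□□□■■□□■■□□■■□□■■□□■■
[27] □■■■■■□□■■□□■■□□■■□□■■□
[28] ■■□□□□□■■□□■■□□■■□□■■□□
[29] ■□□■■■■■□□■■□□■■□□■■□□■

13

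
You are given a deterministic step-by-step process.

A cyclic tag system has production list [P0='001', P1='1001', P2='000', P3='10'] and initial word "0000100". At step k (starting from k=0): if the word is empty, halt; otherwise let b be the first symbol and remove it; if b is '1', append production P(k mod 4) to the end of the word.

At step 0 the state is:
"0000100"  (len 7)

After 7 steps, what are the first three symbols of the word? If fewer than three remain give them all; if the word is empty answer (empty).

001

k=0  "0000100"  (len 7)
k=1  "000100"  (len 6)
k=2  "00100"  (len 5)
k=3  "0100"  (len 4)
k=4  "100"  (len 3)
k=5  "00001"  (len 5)
k=6  "0001"  (len 4)
k=7  "001"  (len 3)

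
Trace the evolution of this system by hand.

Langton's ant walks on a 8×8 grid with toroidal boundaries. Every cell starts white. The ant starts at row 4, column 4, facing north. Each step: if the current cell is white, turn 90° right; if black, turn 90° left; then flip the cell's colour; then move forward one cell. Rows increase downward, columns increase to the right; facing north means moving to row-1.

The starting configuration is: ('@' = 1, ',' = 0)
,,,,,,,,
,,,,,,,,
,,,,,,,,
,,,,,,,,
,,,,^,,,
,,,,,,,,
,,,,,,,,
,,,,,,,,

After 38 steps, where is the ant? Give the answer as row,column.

k=0  ,,,,,,,,
,,,,,,,,
,,,,,,,,
,,,,,,,,
,,,,^,,,
,,,,,,,,
,,,,,,,,
,,,,,,,,
k=1  ,,,,,,,,
,,,,,,,,
,,,,,,,,
,,,,,,,,
,,,,@>,,
,,,,,,,,
,,,,,,,,
,,,,,,,,
k=2  ,,,,,,,,
,,,,,,,,
,,,,,,,,
,,,,,,,,
,,,,@@,,
,,,,,v,,
,,,,,,,,
,,,,,,,,
k=3  ,,,,,,,,
,,,,,,,,
,,,,,,,,
,,,,,,,,
,,,,@@,,
,,,,<@,,
,,,,,,,,
,,,,,,,,
k=4  ,,,,,,,,
,,,,,,,,
,,,,,,,,
,,,,,,,,
,,,,^@,,
,,,,@@,,
,,,,,,,,
,,,,,,,,
k=5  ,,,,,,,,
,,,,,,,,
,,,,,,,,
,,,,,,,,
,,,<,@,,
,,,,@@,,
,,,,,,,,
,,,,,,,,
k=6  ,,,,,,,,
,,,,,,,,
,,,,,,,,
,,,^,,,,
,,,@,@,,
,,,,@@,,
,,,,,,,,
,,,,,,,,
k=7  ,,,,,,,,
,,,,,,,,
,,,,,,,,
,,,@>,,,
,,,@,@,,
,,,,@@,,
,,,,,,,,
,,,,,,,,
k=8  ,,,,,,,,
,,,,,,,,
,,,,,,,,
,,,@@,,,
,,,@v@,,
,,,,@@,,
,,,,,,,,
,,,,,,,,
k=9  ,,,,,,,,
,,,,,,,,
,,,,,,,,
,,,@@,,,
,,,<@@,,
,,,,@@,,
,,,,,,,,
,,,,,,,,
k=10  ,,,,,,,,
,,,,,,,,
,,,,,,,,
,,,@@,,,
,,,,@@,,
,,,v@@,,
,,,,,,,,
,,,,,,,,
k=11  ,,,,,,,,
,,,,,,,,
,,,,,,,,
,,,@@,,,
,,,,@@,,
,,<@@@,,
,,,,,,,,
,,,,,,,,
k=12  ,,,,,,,,
,,,,,,,,
,,,,,,,,
,,,@@,,,
,,^,@@,,
,,@@@@,,
,,,,,,,,
,,,,,,,,
k=13  ,,,,,,,,
,,,,,,,,
,,,,,,,,
,,,@@,,,
,,@>@@,,
,,@@@@,,
,,,,,,,,
,,,,,,,,
k=14  ,,,,,,,,
,,,,,,,,
,,,,,,,,
,,,@@,,,
,,@@@@,,
,,@v@@,,
,,,,,,,,
,,,,,,,,
k=15  ,,,,,,,,
,,,,,,,,
,,,,,,,,
,,,@@,,,
,,@@@@,,
,,@,>@,,
,,,,,,,,
,,,,,,,,
k=16  ,,,,,,,,
,,,,,,,,
,,,,,,,,
,,,@@,,,
,,@@^@,,
,,@,,@,,
,,,,,,,,
,,,,,,,,
k=17  ,,,,,,,,
,,,,,,,,
,,,,,,,,
,,,@@,,,
,,@<,@,,
,,@,,@,,
,,,,,,,,
,,,,,,,,
k=18  ,,,,,,,,
,,,,,,,,
,,,,,,,,
,,,@@,,,
,,@,,@,,
,,@v,@,,
,,,,,,,,
,,,,,,,,
k=19  ,,,,,,,,
,,,,,,,,
,,,,,,,,
,,,@@,,,
,,@,,@,,
,,<@,@,,
,,,,,,,,
,,,,,,,,
k=20  ,,,,,,,,
,,,,,,,,
,,,,,,,,
,,,@@,,,
,,@,,@,,
,,,@,@,,
,,v,,,,,
,,,,,,,,
k=21  ,,,,,,,,
,,,,,,,,
,,,,,,,,
,,,@@,,,
,,@,,@,,
,,,@,@,,
,<@,,,,,
,,,,,,,,
k=22  ,,,,,,,,
,,,,,,,,
,,,,,,,,
,,,@@,,,
,,@,,@,,
,^,@,@,,
,@@,,,,,
,,,,,,,,
k=23  ,,,,,,,,
,,,,,,,,
,,,,,,,,
,,,@@,,,
,,@,,@,,
,@>@,@,,
,@@,,,,,
,,,,,,,,
k=24  ,,,,,,,,
,,,,,,,,
,,,,,,,,
,,,@@,,,
,,@,,@,,
,@@@,@,,
,@v,,,,,
,,,,,,,,
k=25  ,,,,,,,,
,,,,,,,,
,,,,,,,,
,,,@@,,,
,,@,,@,,
,@@@,@,,
,@,>,,,,
,,,,,,,,
k=26  ,,,,,,,,
,,,,,,,,
,,,,,,,,
,,,@@,,,
,,@,,@,,
,@@@,@,,
,@,@,,,,
,,,v,,,,
k=27  ,,,,,,,,
,,,,,,,,
,,,,,,,,
,,,@@,,,
,,@,,@,,
,@@@,@,,
,@,@,,,,
,,<@,,,,
k=28  ,,,,,,,,
,,,,,,,,
,,,,,,,,
,,,@@,,,
,,@,,@,,
,@@@,@,,
,@^@,,,,
,,@@,,,,
k=29  ,,,,,,,,
,,,,,,,,
,,,,,,,,
,,,@@,,,
,,@,,@,,
,@@@,@,,
,@@>,,,,
,,@@,,,,
k=30  ,,,,,,,,
,,,,,,,,
,,,,,,,,
,,,@@,,,
,,@,,@,,
,@@^,@,,
,@@,,,,,
,,@@,,,,
k=31  ,,,,,,,,
,,,,,,,,
,,,,,,,,
,,,@@,,,
,,@,,@,,
,@<,,@,,
,@@,,,,,
,,@@,,,,
k=32  ,,,,,,,,
,,,,,,,,
,,,,,,,,
,,,@@,,,
,,@,,@,,
,@,,,@,,
,@v,,,,,
,,@@,,,,
k=33  ,,,,,,,,
,,,,,,,,
,,,,,,,,
,,,@@,,,
,,@,,@,,
,@,,,@,,
,@,>,,,,
,,@@,,,,
k=34  ,,,,,,,,
,,,,,,,,
,,,,,,,,
,,,@@,,,
,,@,,@,,
,@,,,@,,
,@,@,,,,
,,@v,,,,
k=35  ,,,,,,,,
,,,,,,,,
,,,,,,,,
,,,@@,,,
,,@,,@,,
,@,,,@,,
,@,@,,,,
,,@,>,,,
k=36  ,,,,v,,,
,,,,,,,,
,,,,,,,,
,,,@@,,,
,,@,,@,,
,@,,,@,,
,@,@,,,,
,,@,@,,,
k=37  ,,,<@,,,
,,,,,,,,
,,,,,,,,
,,,@@,,,
,,@,,@,,
,@,,,@,,
,@,@,,,,
,,@,@,,,
k=38  ,,,@@,,,
,,,,,,,,
,,,,,,,,
,,,@@,,,
,,@,,@,,
,@,,,@,,
,@,@,,,,
,,@^@,,,

7,3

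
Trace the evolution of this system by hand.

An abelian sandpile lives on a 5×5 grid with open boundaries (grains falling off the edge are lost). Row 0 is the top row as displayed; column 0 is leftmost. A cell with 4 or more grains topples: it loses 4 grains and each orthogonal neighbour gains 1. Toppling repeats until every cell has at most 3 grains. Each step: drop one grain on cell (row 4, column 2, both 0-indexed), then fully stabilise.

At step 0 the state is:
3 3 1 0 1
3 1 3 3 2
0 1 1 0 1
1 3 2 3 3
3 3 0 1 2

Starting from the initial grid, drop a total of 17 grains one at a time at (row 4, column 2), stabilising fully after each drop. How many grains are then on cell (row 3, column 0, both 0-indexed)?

3

t=0: 3 3 1 0 1
3 1 3 3 2
0 1 1 0 1
1 3 2 3 3
3 3 0 1 2
t=1: 3 3 1 0 1
3 1 3 3 2
0 1 1 0 1
1 3 2 3 3
3 3 1 1 2
t=2: 3 3 1 0 1
3 1 3 3 2
0 1 1 0 1
1 3 2 3 3
3 3 2 1 2
t=3: 3 3 1 0 1
3 1 3 3 2
0 1 1 0 1
1 3 2 3 3
3 3 3 1 2
t=4: 3 3 1 0 1
3 1 3 3 2
0 2 2 1 2
3 1 1 1 0
0 2 2 3 3
t=5: 3 3 1 0 1
3 1 3 3 2
0 2 2 1 2
3 1 1 1 0
0 2 3 3 3
t=6: 3 3 1 0 1
3 1 3 3 2
0 2 2 1 2
3 1 2 2 1
0 3 1 1 0
t=7: 3 3 1 0 1
3 1 3 3 2
0 2 2 1 2
3 1 2 2 1
0 3 2 1 0
t=8: 3 3 1 0 1
3 1 3 3 2
0 2 2 1 2
3 1 2 2 1
0 3 3 1 0
t=9: 3 3 1 0 1
3 1 3 3 2
0 2 2 1 2
3 2 3 2 1
1 0 1 2 0
t=10: 3 3 1 0 1
3 1 3 3 2
0 2 2 1 2
3 2 3 2 1
1 0 2 2 0
t=11: 3 3 1 0 1
3 1 3 3 2
0 2 2 1 2
3 2 3 2 1
1 0 3 2 0
t=12: 3 3 1 0 1
3 1 3 3 2
0 2 3 1 2
3 3 0 3 1
1 1 1 3 0
t=13: 3 3 1 0 1
3 1 3 3 2
0 2 3 1 2
3 3 0 3 1
1 1 2 3 0
t=14: 3 3 1 0 1
3 1 3 3 2
0 2 3 1 2
3 3 0 3 1
1 1 3 3 0
t=15: 3 3 1 0 1
3 1 3 3 2
0 2 3 2 2
3 3 2 0 2
1 2 1 1 1
t=16: 3 3 1 0 1
3 1 3 3 2
0 2 3 2 2
3 3 2 0 2
1 2 2 1 1
t=17: 3 3 1 0 1
3 1 3 3 2
0 2 3 2 2
3 3 2 0 2
1 2 3 1 1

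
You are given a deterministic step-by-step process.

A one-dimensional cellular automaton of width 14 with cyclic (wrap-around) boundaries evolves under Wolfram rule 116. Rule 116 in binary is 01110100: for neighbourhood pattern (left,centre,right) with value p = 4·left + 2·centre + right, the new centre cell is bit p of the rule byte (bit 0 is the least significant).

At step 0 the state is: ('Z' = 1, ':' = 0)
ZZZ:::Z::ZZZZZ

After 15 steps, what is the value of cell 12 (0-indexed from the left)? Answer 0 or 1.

0) ZZZ:::Z::ZZZZZ
1) ::ZZ::ZZ::::::
2) :::ZZ::ZZ:::::
3) ::::ZZ::ZZ::::
4) :::::ZZ::ZZ:::
5) ::::::ZZ::ZZ::
6) :::::::ZZ::ZZ:
7) ::::::::ZZ::ZZ
8) Z::::::::ZZ::Z
9) ZZ::::::::ZZ::
10) :ZZ::::::::ZZ:
11) ::ZZ::::::::ZZ
12) Z::ZZ::::::::Z
13) ZZ::ZZ::::::::
14) :ZZ::ZZ:::::::
15) ::ZZ::ZZ::::::

0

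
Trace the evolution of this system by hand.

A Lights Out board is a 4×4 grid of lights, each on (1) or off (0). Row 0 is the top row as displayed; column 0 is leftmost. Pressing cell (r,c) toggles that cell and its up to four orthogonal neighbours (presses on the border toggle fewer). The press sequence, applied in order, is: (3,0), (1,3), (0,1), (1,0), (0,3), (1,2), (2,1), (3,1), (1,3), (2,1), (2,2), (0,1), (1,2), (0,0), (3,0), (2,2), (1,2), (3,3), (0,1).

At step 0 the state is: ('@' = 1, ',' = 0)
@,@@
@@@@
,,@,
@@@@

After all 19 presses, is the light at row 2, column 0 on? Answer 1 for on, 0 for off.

1

gen 0: @,@@
@@@@
,,@,
@@@@
gen 1: @,@@
@@@@
@,@,
,,@@
gen 2: @,@,
@@,,
@,@@
,,@@
gen 3: ,@,,
@,,,
@,@@
,,@@
gen 4: @@,,
,@,,
,,@@
,,@@
gen 5: @@@@
,@,@
,,@@
,,@@
gen 6: @@,@
,,@,
,,,@
,,@@
gen 7: @@,@
,@@,
@@@@
,@@@
gen 8: @@,@
,@@,
@,@@
@,,@
gen 9: @@,,
,@,@
@,@,
@,,@
gen 10: @@,,
,,,@
,@,,
@@,@
gen 11: @@,,
,,@@
,,@@
@@@@
gen 12: ,,@,
,@@@
,,@@
@@@@
gen 13: ,,,,
,,,,
,,,@
@@@@
gen 14: @@,,
@,,,
,,,@
@@@@
gen 15: @@,,
@,,,
@,,@
,,@@
gen 16: @@,,
@,@,
@@@,
,,,@
gen 17: @@@,
@@,@
@@,,
,,,@
gen 18: @@@,
@@,@
@@,@
,,@,
gen 19: ,,,,
@,,@
@@,@
,,@,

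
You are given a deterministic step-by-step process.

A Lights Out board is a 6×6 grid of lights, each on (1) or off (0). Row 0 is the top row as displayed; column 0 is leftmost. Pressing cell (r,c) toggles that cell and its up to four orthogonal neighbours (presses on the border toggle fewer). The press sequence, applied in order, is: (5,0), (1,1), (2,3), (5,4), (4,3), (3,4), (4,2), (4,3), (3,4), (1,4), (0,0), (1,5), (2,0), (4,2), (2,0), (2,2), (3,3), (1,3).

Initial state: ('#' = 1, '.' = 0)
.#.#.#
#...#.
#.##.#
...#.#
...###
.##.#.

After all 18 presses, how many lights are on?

19

0) .#.#.#
#...#.
#.##.#
...#.#
...###
.##.#.
1) .#.#.#
#...#.
#.##.#
...#.#
#..###
#.#.#.
2) ...#.#
.##.#.
####.#
...#.#
#..###
#.#.#.
3) ...#.#
.####.
##..##
.....#
#..###
#.#.#.
4) ...#.#
.####.
##..##
.....#
#..#.#
#.##.#
5) ...#.#
.####.
##..##
...#.#
#.#.##
#.#..#
6) ...#.#
.####.
##...#
....#.
#.#..#
#.#..#
7) ...#.#
.####.
##...#
..#.#.
##.#.#
#....#
8) ...#.#
.####.
##...#
..###.
###.##
#..#.#
9) ...#.#
.####.
##..##
..#..#
###..#
#..#.#
10) ...###
.##..#
##...#
..#..#
###..#
#..#.#
11) ##.###
###..#
##...#
..#..#
###..#
#..#.#
12) ##.##.
###.#.
##....
..#..#
###..#
#..#.#
13) ##.##.
.##.#.
......
#.#..#
###..#
#..#.#
14) ##.##.
.##.#.
......
#....#
#..#.#
#.##.#
15) ##.##.
###.#.
##....
.....#
#..#.#
#.##.#
16) ##.##.
##..#.
#.##..
..#..#
#..#.#
#.##.#
17) ##.##.
##..#.
#.#...
...###
#....#
#.##.#
18) ##..#.
####..
#.##..
...###
#....#
#.##.#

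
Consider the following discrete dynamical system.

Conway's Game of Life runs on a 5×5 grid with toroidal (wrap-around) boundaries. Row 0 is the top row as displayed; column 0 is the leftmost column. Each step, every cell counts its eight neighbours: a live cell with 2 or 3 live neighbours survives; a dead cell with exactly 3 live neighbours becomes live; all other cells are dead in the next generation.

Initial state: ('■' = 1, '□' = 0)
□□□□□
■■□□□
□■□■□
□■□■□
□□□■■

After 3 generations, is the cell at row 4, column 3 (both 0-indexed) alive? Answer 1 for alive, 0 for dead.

k=0  □□□□□
■■□□□
□■□■□
□■□■□
□□□■■
k=1  ■□□□■
■■■□□
□■□□■
■□□■□
□□■■■
k=2  □□□□□
□□■■□
□□□■■
■■□□□
□■■□□
k=3  □■□■□
□□■■■
■■□■■
■■□■■
■■■□□

0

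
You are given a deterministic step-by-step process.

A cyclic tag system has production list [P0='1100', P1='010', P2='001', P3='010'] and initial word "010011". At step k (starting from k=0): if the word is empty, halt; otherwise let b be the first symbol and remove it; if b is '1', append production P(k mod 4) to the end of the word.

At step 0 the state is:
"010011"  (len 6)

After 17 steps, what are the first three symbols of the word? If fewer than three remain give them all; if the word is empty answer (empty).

100

step 0: "010011"  (len 6)
step 1: "10011"  (len 5)
step 2: "0011010"  (len 7)
step 3: "011010"  (len 6)
step 4: "11010"  (len 5)
step 5: "10101100"  (len 8)
step 6: "0101100010"  (len 10)
step 7: "101100010"  (len 9)
step 8: "01100010010"  (len 11)
step 9: "1100010010"  (len 10)
step 10: "100010010010"  (len 12)
step 11: "00010010010001"  (len 14)
step 12: "0010010010001"  (len 13)
step 13: "010010010001"  (len 12)
step 14: "10010010001"  (len 11)
step 15: "0010010001001"  (len 13)
step 16: "010010001001"  (len 12)
step 17: "10010001001"  (len 11)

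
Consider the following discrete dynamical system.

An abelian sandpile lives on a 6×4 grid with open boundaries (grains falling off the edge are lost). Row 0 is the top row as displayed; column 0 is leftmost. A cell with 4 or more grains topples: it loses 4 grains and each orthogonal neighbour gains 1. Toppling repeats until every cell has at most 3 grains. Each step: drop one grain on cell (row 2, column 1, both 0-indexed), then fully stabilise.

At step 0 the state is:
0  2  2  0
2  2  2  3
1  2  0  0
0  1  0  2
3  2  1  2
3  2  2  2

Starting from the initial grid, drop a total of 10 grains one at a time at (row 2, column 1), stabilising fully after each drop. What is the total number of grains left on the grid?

44

[0] 0  2  2  0
2  2  2  3
1  2  0  0
0  1  0  2
3  2  1  2
3  2  2  2
[1] 0  2  2  0
2  2  2  3
1  3  0  0
0  1  0  2
3  2  1  2
3  2  2  2
[2] 0  2  2  0
2  3  2  3
2  0  1  0
0  2  0  2
3  2  1  2
3  2  2  2
[3] 0  2  2  0
2  3  2  3
2  1  1  0
0  2  0  2
3  2  1  2
3  2  2  2
[4] 0  2  2  0
2  3  2  3
2  2  1  0
0  2  0  2
3  2  1  2
3  2  2  2
[5] 0  2  2  0
2  3  2  3
2  3  1  0
0  2  0  2
3  2  1  2
3  2  2  2
[6] 0  3  2  0
3  0  3  3
3  1  2  0
0  3  0  2
3  2  1  2
3  2  2  2
[7] 0  3  2  0
3  0  3  3
3  2  2  0
0  3  0  2
3  2  1  2
3  2  2  2
[8] 0  3  2  0
3  0  3  3
3  3  2  0
0  3  0  2
3  2  1  2
3  2  2  2
[9] 1  3  2  0
0  2  3  3
1  2  3  0
2  0  1  2
3  3  1  2
3  2  2  2
[10] 1  3  2  0
0  2  3  3
1  3  3  0
2  0  1  2
3  3  1  2
3  2  2  2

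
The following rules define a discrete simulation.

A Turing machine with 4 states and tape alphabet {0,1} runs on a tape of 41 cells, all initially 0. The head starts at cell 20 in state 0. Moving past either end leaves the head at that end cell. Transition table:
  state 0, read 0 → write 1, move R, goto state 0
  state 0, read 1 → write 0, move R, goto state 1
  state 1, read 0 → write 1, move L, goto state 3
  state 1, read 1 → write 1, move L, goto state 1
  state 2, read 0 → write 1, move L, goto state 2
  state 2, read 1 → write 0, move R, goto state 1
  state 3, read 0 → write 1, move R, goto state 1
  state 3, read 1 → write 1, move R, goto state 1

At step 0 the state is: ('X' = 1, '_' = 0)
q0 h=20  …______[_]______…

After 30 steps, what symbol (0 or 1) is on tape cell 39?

k=0  q0 h=20  …______[_]______…
k=1  q0 h=21  …_____X[_]______…
k=2  q0 h=22  …____XX[_]______…
k=3  q0 h=23  …___XXX[_]______…
k=4  q0 h=24  …__XXXX[_]______…
k=5  q0 h=25  …_XXXXX[_]______…
k=6  q0 h=26  …XXXXXX[_]______…
k=7  q0 h=27  …XXXXXX[_]______…
k=8  q0 h=28  …XXXXXX[_]______…
k=9  q0 h=29  …XXXXXX[_]______…
k=10  q0 h=30  …XXXXXX[_]______…
k=11  q0 h=31  …XXXXXX[_]______…
k=12  q0 h=32  …XXXXXX[_]______…
k=13  q0 h=33  …XXXXXX[_]______…
k=14  q0 h=34  …XXXXXX[_]______|
k=15  q0 h=35  …XXXXXX[_]_____|
k=16  q0 h=36  …XXXXXX[_]____|
k=17  q0 h=37  …XXXXXX[_]___|
k=18  q0 h=38  …XXXXXX[_]__|
k=19  q0 h=39  …XXXXXX[_]_|
k=20  q0 h=40  …XXXXXX[_]|
k=21  q0 h=40  …XXXXXX[X]|
k=22  q1 h=40  …XXXXXX[_]|
k=23  q3 h=39  …XXXXXX[X]X|
k=24  q1 h=40  …XXXXXX[X]|
k=25  q1 h=39  …XXXXXX[X]X|
k=26  q1 h=38  …XXXXXX[X]XX|
k=27  q1 h=37  …XXXXXX[X]XXX|
k=28  q1 h=36  …XXXXXX[X]XXXX|
k=29  q1 h=35  …XXXXXX[X]XXXXX|
k=30  q1 h=34  …XXXXXX[X]XXXXXX|

1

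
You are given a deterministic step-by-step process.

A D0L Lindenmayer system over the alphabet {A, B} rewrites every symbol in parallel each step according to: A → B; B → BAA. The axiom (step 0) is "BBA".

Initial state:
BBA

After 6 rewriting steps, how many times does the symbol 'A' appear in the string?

gen 0: BBA
gen 1: BAABAAB
gen 2: BAABBBAABBBAA
gen 3: BAABBBAABAABAABBBAABAABAABB
gen 4: BAABBBAABAABAABBBAABBBAABBBAABAABAABBBAABBBAABBBAABAA
gen 5: BAABBBAABAABAABBBAABBBAABBBAABAABAABBBAABAABAABBBAABAABAABBBAABBBAABBBAABAABAABBBAABAABAABBBAABAABAABBBAABB
gen 6: BAABBBAABAABAABBBAABBBAABBBAABAABAABBBAABAABAABBBAABAABAAB…AABAABAABBBAABBBAABBBAABAABAABBBAABBBAABBBAABAABAABBBAABAA  (len 213)

106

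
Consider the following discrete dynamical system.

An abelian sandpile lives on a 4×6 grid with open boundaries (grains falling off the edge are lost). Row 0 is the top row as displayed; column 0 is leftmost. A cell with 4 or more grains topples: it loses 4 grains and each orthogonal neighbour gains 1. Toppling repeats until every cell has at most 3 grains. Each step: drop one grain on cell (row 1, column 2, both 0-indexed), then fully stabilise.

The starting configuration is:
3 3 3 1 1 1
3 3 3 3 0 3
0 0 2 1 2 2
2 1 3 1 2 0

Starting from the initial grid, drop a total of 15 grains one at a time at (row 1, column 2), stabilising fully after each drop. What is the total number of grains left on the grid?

0) 3 3 3 1 1 1
3 3 3 3 0 3
0 0 2 1 2 2
2 1 3 1 2 0
1) 1 2 1 3 1 1
1 2 3 0 1 3
1 1 3 2 2 2
2 1 3 1 2 0
2) 1 2 2 3 1 1
1 3 1 1 1 3
1 2 1 3 2 2
2 2 0 2 2 0
3) 1 2 2 3 1 1
1 3 2 1 1 3
1 2 1 3 2 2
2 2 0 2 2 0
4) 1 2 2 3 1 1
1 3 3 1 1 3
1 2 1 3 2 2
2 2 0 2 2 0
5) 1 3 3 3 1 1
2 0 1 2 1 3
1 3 2 3 2 2
2 2 0 2 2 0
6) 1 3 3 3 1 1
2 0 2 2 1 3
1 3 2 3 2 2
2 2 0 2 2 0
7) 1 3 3 3 1 1
2 0 3 2 1 3
1 3 2 3 2 2
2 2 0 2 2 0
8) 2 0 2 1 2 1
2 3 3 1 2 3
2 0 1 1 3 2
2 3 1 3 2 0
9) 2 1 3 1 2 1
3 0 1 2 2 3
2 1 2 1 3 2
2 3 1 3 2 0
10) 2 1 3 1 2 1
3 0 2 2 2 3
2 1 2 1 3 2
2 3 1 3 2 0
11) 2 1 3 1 2 1
3 0 3 2 2 3
2 1 2 1 3 2
2 3 1 3 2 0
12) 2 2 0 2 2 1
3 1 1 3 2 3
2 1 3 1 3 2
2 3 1 3 2 0
13) 2 2 0 2 2 1
3 1 2 3 2 3
2 1 3 1 3 2
2 3 1 3 2 0
14) 2 2 0 2 2 1
3 1 3 3 2 3
2 1 3 1 3 2
2 3 1 3 2 0
15) 2 2 1 3 2 1
3 2 2 0 3 3
2 2 0 3 3 2
2 3 2 3 2 0

48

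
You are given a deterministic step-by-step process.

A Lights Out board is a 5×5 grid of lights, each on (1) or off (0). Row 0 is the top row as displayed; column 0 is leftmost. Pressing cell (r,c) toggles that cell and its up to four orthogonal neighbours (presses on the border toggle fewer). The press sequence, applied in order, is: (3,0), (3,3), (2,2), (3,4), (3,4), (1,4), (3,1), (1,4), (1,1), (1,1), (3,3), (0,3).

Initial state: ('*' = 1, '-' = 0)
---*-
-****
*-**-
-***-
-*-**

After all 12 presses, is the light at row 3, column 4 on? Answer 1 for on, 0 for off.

step 0: ---*-
-****
*-**-
-***-
-*-**
step 1: ---*-
-****
--**-
*-**-
**-**
step 2: ---*-
-****
--*--
*---*
**--*
step 3: ---*-
-*-**
-*-*-
*-*-*
**--*
step 4: ---*-
-*-**
-*-**
*-**-
**---
step 5: ---*-
-*-**
-*-*-
*-*-*
**--*
step 6: ---**
-*---
-*-**
*-*-*
**--*
step 7: ---**
-*---
---**
-*--*
*---*
step 8: ---*-
-*-**
---*-
-*--*
*---*
step 9: -*-*-
*-***
-*-*-
-*--*
*---*
step 10: ---*-
-*-**
---*-
-*--*
*---*
step 11: ---*-
-*-**
-----
-***-
*--**
step 12: --*-*
-*--*
-----
-***-
*--**

0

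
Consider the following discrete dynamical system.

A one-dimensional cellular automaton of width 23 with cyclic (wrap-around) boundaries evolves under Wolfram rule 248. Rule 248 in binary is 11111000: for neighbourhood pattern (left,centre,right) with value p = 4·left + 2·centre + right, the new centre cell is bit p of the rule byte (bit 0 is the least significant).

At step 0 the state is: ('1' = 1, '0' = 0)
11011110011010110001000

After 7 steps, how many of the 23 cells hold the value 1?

23

0) 11011110011010110001000
1) 11111111011101111000100
2) 11111111111111111100010
3) 11111111111111111110001
4) 11111111111111111111001
5) 11111111111111111111101
6) 11111111111111111111111
7) 11111111111111111111111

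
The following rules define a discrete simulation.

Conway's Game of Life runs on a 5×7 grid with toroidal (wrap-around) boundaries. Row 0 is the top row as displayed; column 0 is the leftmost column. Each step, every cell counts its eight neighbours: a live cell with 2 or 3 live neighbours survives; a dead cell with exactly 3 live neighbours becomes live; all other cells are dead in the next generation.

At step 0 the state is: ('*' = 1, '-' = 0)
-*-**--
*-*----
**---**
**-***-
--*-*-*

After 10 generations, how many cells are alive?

14

step 0: -*-**--
*-*----
**---**
**-***-
--*-*-*
step 1: **--**-
--****-
---*-*-
---*---
------*
step 2: ***----
-**----
-----*-
----*--
*---***
step 3: --**-*-
*-*----
-------
----*--
*--****
step 4: *-*--*-
-***---
-------
---**-*
--*---*
step 5: *-----*
-***---
----*--
---*-*-
***-*-*
step 6: -----**
****---
----*--
****-**
-****--
step 7: -----**
*******
----**-
*----**
-------
step 8: -***---
****---
--*----
----***
*------
step 9: ---*---
*------
*-*-***
-----**
*******
step 10: ---*-*-
**-***-
**--*--
-------
****---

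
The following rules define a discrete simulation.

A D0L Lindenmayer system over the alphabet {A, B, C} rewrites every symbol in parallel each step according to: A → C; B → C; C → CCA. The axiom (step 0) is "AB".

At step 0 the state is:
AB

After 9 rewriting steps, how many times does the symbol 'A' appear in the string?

k=0  AB
k=1  CC
k=2  CCACCA
k=3  CCACCACCCACCAC
k=4  CCACCACCCACCACCCACCACCACCCACCACCCA
k=5  CCACCACCCACCACCCACCACCACCCACCACCCACCACCACCCACCACCCACCACCCACCACCACCCACCACCCACCACCAC
k=6  CCACCACCCACCACCCACCACCACCCACCACCCACCACCACCCACCACCCACCACCCA…CCACCACCCACCACCCACCACCACCCACCACCCACCACCACCCACCACCCACCACCCA  (len 198)
k=7  CCACCACCCACCACCCACCACCACCCACCACCCACCACCACCCACCACCCACCACCCA…CCACCACCCACCACCCACCACCACCCACCACCCACCACCACCCACCACCCACCACCAC  (len 478)
k=8  CCACCACCCACCACCCACCACCACCCACCACCCACCACCACCCACCACCCACCACCCA…CCACCACCCACCACCCACCACCACCCACCACCCACCACCACCCACCACCCACCACCCA  (len 1154)
k=9  CCACCACCCACCACCCACCACCACCCACCACCCACCACCACCCACCACCCACCACCCA…CCACCACCCACCACCCACCACCACCCACCACCCACCACCACCCACCACCCACCACCAC  (len 2786)

816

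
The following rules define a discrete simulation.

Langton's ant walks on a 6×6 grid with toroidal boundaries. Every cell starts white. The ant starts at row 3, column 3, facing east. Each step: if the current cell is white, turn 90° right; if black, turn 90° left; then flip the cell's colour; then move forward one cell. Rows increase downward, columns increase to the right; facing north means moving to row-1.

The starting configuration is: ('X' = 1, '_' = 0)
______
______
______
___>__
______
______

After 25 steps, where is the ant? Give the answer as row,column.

2,1

step 0: ______
______
______
___>__
______
______
step 1: ______
______
______
___X__
___v__
______
step 2: ______
______
______
___X__
__<X__
______
step 3: ______
______
______
__^X__
__XX__
______
step 4: ______
______
______
__X>__
__XX__
______
step 5: ______
______
___^__
__X___
__XX__
______
step 6: ______
______
___X>_
__X___
__XX__
______
step 7: ______
______
___XX_
__X_v_
__XX__
______
step 8: ______
______
___XX_
__X<X_
__XX__
______
step 9: ______
______
___^X_
__XXX_
__XX__
______
step 10: ______
______
__<_X_
__XXX_
__XX__
______
step 11: ______
__^___
__X_X_
__XXX_
__XX__
______
step 12: ______
__X>__
__X_X_
__XXX_
__XX__
______
step 13: ______
__XX__
__XvX_
__XXX_
__XX__
______
step 14: ______
__XX__
__<XX_
__XXX_
__XX__
______
step 15: ______
__XX__
___XX_
__vXX_
__XX__
______
step 16: ______
__XX__
___XX_
___>X_
__XX__
______
step 17: ______
__XX__
___^X_
____X_
__XX__
______
step 18: ______
__XX__
__<_X_
____X_
__XX__
______
step 19: ______
__^X__
__X_X_
____X_
__XX__
______
step 20: ______
_<_X__
__X_X_
____X_
__XX__
______
step 21: _^____
_X_X__
__X_X_
____X_
__XX__
______
step 22: _X>___
_X_X__
__X_X_
____X_
__XX__
______
step 23: _XX___
_XvX__
__X_X_
____X_
__XX__
______
step 24: _XX___
_<XX__
__X_X_
____X_
__XX__
______
step 25: _XX___
__XX__
_vX_X_
____X_
__XX__
______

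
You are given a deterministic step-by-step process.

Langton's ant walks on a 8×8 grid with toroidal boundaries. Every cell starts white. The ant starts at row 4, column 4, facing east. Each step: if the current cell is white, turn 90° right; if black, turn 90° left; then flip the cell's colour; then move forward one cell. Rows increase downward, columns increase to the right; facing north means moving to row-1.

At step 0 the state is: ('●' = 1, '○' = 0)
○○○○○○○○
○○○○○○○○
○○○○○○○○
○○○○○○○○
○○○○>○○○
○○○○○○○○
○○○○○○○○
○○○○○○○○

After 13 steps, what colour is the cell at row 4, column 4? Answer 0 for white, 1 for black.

1

[0] ○○○○○○○○
○○○○○○○○
○○○○○○○○
○○○○○○○○
○○○○>○○○
○○○○○○○○
○○○○○○○○
○○○○○○○○
[1] ○○○○○○○○
○○○○○○○○
○○○○○○○○
○○○○○○○○
○○○○●○○○
○○○○v○○○
○○○○○○○○
○○○○○○○○
[2] ○○○○○○○○
○○○○○○○○
○○○○○○○○
○○○○○○○○
○○○○●○○○
○○○<●○○○
○○○○○○○○
○○○○○○○○
[3] ○○○○○○○○
○○○○○○○○
○○○○○○○○
○○○○○○○○
○○○^●○○○
○○○●●○○○
○○○○○○○○
○○○○○○○○
[4] ○○○○○○○○
○○○○○○○○
○○○○○○○○
○○○○○○○○
○○○●>○○○
○○○●●○○○
○○○○○○○○
○○○○○○○○
[5] ○○○○○○○○
○○○○○○○○
○○○○○○○○
○○○○^○○○
○○○●○○○○
○○○●●○○○
○○○○○○○○
○○○○○○○○
[6] ○○○○○○○○
○○○○○○○○
○○○○○○○○
○○○○●>○○
○○○●○○○○
○○○●●○○○
○○○○○○○○
○○○○○○○○
[7] ○○○○○○○○
○○○○○○○○
○○○○○○○○
○○○○●●○○
○○○●○v○○
○○○●●○○○
○○○○○○○○
○○○○○○○○
[8] ○○○○○○○○
○○○○○○○○
○○○○○○○○
○○○○●●○○
○○○●<●○○
○○○●●○○○
○○○○○○○○
○○○○○○○○
[9] ○○○○○○○○
○○○○○○○○
○○○○○○○○
○○○○^●○○
○○○●●●○○
○○○●●○○○
○○○○○○○○
○○○○○○○○
[10] ○○○○○○○○
○○○○○○○○
○○○○○○○○
○○○<○●○○
○○○●●●○○
○○○●●○○○
○○○○○○○○
○○○○○○○○
[11] ○○○○○○○○
○○○○○○○○
○○○^○○○○
○○○●○●○○
○○○●●●○○
○○○●●○○○
○○○○○○○○
○○○○○○○○
[12] ○○○○○○○○
○○○○○○○○
○○○●>○○○
○○○●○●○○
○○○●●●○○
○○○●●○○○
○○○○○○○○
○○○○○○○○
[13] ○○○○○○○○
○○○○○○○○
○○○●●○○○
○○○●v●○○
○○○●●●○○
○○○●●○○○
○○○○○○○○
○○○○○○○○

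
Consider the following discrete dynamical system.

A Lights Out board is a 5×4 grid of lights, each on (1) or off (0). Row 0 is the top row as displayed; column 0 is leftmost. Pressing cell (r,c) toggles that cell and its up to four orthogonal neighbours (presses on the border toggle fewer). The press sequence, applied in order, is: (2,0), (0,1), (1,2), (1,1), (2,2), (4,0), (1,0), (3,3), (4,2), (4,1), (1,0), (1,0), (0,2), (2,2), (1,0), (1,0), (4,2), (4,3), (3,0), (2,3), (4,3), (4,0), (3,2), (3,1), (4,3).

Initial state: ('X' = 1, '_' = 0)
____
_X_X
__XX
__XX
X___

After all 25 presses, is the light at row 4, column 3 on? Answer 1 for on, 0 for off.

step 0: ____
_X_X
__XX
__XX
X___
step 1: ____
XX_X
XXXX
X_XX
X___
step 2: XXX_
X__X
XXXX
X_XX
X___
step 3: XX__
XXX_
XX_X
X_XX
X___
step 4: X___
____
X__X
X_XX
X___
step 5: X___
__X_
XXX_
X__X
X___
step 6: X___
__X_
XXX_
___X
_X__
step 7: ____
XXX_
_XX_
___X
_X__
step 8: ____
XXX_
_XXX
__X_
_X_X
step 9: ____
XXX_
_XXX
____
__X_
step 10: ____
XXX_
_XXX
_X__
XX__
step 11: X___
__X_
XXXX
_X__
XX__
step 12: ____
XXX_
_XXX
_X__
XX__
step 13: _XXX
XX__
_XXX
_X__
XX__
step 14: _XXX
XXX_
____
_XX_
XX__
step 15: XXXX
__X_
X___
_XX_
XX__
step 16: _XXX
XXX_
____
_XX_
XX__
step 17: _XXX
XXX_
____
_X__
X_XX
step 18: _XXX
XXX_
____
_X_X
X___
step 19: _XXX
XXX_
X___
X__X
____
step 20: _XXX
XXXX
X_XX
X___
____
step 21: _XXX
XXXX
X_XX
X__X
__XX
step 22: _XXX
XXXX
X_XX
___X
XXXX
step 23: _XXX
XXXX
X__X
_XX_
XX_X
step 24: _XXX
XXXX
XX_X
X___
X__X
step 25: _XXX
XXXX
XX_X
X__X
X_X_

0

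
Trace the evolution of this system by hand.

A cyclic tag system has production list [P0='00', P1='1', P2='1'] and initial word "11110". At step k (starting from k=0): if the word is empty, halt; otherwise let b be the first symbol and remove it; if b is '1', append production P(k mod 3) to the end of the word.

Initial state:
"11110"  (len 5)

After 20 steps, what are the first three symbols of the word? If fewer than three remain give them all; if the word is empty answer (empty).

gen 0: "11110"  (len 5)
gen 1: "111000"  (len 6)
gen 2: "110001"  (len 6)
gen 3: "100011"  (len 6)
gen 4: "0001100"  (len 7)
gen 5: "001100"  (len 6)
gen 6: "01100"  (len 5)
gen 7: "1100"  (len 4)
gen 8: "1001"  (len 4)
gen 9: "0011"  (len 4)
gen 10: "011"  (len 3)
gen 11: "11"  (len 2)
gen 12: "11"  (len 2)
gen 13: "100"  (len 3)
gen 14: "001"  (len 3)
gen 15: "01"  (len 2)
gen 16: "1"  (len 1)
gen 17: "1"  (len 1)
gen 18: "1"  (len 1)
gen 19: "00"  (len 2)
gen 20: "0"  (len 1)

0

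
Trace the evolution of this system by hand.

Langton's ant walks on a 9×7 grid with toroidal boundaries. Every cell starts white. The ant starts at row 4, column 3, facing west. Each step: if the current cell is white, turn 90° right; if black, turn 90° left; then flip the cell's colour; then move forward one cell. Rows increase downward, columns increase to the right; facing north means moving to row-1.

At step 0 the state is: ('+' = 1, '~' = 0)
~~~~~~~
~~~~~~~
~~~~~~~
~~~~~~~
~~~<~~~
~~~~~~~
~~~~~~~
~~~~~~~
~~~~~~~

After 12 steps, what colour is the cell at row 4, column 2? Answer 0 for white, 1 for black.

[0] ~~~~~~~
~~~~~~~
~~~~~~~
~~~~~~~
~~~<~~~
~~~~~~~
~~~~~~~
~~~~~~~
~~~~~~~
[1] ~~~~~~~
~~~~~~~
~~~~~~~
~~~^~~~
~~~+~~~
~~~~~~~
~~~~~~~
~~~~~~~
~~~~~~~
[2] ~~~~~~~
~~~~~~~
~~~~~~~
~~~+>~~
~~~+~~~
~~~~~~~
~~~~~~~
~~~~~~~
~~~~~~~
[3] ~~~~~~~
~~~~~~~
~~~~~~~
~~~++~~
~~~+v~~
~~~~~~~
~~~~~~~
~~~~~~~
~~~~~~~
[4] ~~~~~~~
~~~~~~~
~~~~~~~
~~~++~~
~~~<+~~
~~~~~~~
~~~~~~~
~~~~~~~
~~~~~~~
[5] ~~~~~~~
~~~~~~~
~~~~~~~
~~~++~~
~~~~+~~
~~~v~~~
~~~~~~~
~~~~~~~
~~~~~~~
[6] ~~~~~~~
~~~~~~~
~~~~~~~
~~~++~~
~~~~+~~
~~<+~~~
~~~~~~~
~~~~~~~
~~~~~~~
[7] ~~~~~~~
~~~~~~~
~~~~~~~
~~~++~~
~~^~+~~
~~++~~~
~~~~~~~
~~~~~~~
~~~~~~~
[8] ~~~~~~~
~~~~~~~
~~~~~~~
~~~++~~
~~+>+~~
~~++~~~
~~~~~~~
~~~~~~~
~~~~~~~
[9] ~~~~~~~
~~~~~~~
~~~~~~~
~~~++~~
~~+++~~
~~+v~~~
~~~~~~~
~~~~~~~
~~~~~~~
[10] ~~~~~~~
~~~~~~~
~~~~~~~
~~~++~~
~~+++~~
~~+~>~~
~~~~~~~
~~~~~~~
~~~~~~~
[11] ~~~~~~~
~~~~~~~
~~~~~~~
~~~++~~
~~+++~~
~~+~+~~
~~~~v~~
~~~~~~~
~~~~~~~
[12] ~~~~~~~
~~~~~~~
~~~~~~~
~~~++~~
~~+++~~
~~+~+~~
~~~<+~~
~~~~~~~
~~~~~~~

1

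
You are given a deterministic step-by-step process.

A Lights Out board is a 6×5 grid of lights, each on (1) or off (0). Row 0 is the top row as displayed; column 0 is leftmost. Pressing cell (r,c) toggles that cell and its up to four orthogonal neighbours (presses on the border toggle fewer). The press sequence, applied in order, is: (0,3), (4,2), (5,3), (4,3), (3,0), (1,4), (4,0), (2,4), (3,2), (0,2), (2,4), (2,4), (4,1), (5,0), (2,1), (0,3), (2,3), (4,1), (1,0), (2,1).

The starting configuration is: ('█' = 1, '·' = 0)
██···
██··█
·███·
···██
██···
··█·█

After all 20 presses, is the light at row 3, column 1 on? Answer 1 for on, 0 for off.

k=0  ██···
██··█
·███·
···██
██···
··█·█
k=1  █████
██·██
·███·
···██
██···
··█·█
k=2  █████
██·██
·███·
··███
█·██·
····█
k=3  █████
██·██
·███·
··███
█·█··
··██·
k=4  █████
██·██
·███·
··█·█
█··██
··█··
k=5  █████
██·██
████·
███·█
···██
··█··
k=6  ████·
██···
█████
███·█
···██
··█··
k=7  ████·
██···
█████
·██·█
██·██
█·█··
k=8  ████·
██··█
███··
·██··
██·██
█·█··
k=9  ████·
██··█
██···
···█·
█████
█·█··
k=10  █····
███·█
██···
···█·
█████
█·█··
k=11  █····
███··
██·██
···██
█████
█·█··
k=12  █····
███·█
██···
···█·
█████
█·█··
k=13  █····
███·█
██···
·█·█·
···██
███··
k=14  █····
███·█
██···
·█·█·
█··██
··█··
k=15  █····
█·█·█
··█··
···█·
█··██
··█··
k=16  █·███
█·███
··█··
···█·
█··██
··█··
k=17  █·███
█·█·█
···██
·····
█··██
··█··
k=18  █·███
█·█·█
···██
·█···
·████
·██··
k=19  ··███
·██·█
█··██
·█···
·████
·██··
k=20  ··███
··█·█
·████
·····
·████
·██··

0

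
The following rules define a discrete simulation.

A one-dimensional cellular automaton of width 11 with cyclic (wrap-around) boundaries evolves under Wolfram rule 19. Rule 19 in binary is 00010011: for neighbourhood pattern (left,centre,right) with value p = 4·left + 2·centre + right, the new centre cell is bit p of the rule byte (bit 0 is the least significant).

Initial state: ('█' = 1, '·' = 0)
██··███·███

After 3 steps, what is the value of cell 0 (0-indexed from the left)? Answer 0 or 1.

0

0) ██··███·███
1) ··██·······
2) ██··███████
3) ··██·······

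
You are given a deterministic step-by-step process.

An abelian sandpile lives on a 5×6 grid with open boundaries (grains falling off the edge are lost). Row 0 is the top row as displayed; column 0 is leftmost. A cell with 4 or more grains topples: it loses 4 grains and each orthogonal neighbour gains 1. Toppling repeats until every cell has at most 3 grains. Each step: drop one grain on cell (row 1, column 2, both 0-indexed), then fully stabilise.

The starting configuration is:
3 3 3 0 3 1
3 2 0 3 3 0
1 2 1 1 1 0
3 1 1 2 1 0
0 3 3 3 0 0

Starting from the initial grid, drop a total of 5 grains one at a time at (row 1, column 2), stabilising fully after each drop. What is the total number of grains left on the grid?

[0] 3 3 3 0 3 1
3 2 0 3 3 0
1 2 1 1 1 0
3 1 1 2 1 0
0 3 3 3 0 0
[1] 3 3 3 0 3 1
3 2 1 3 3 0
1 2 1 1 1 0
3 1 1 2 1 0
0 3 3 3 0 0
[2] 3 3 3 0 3 1
3 2 2 3 3 0
1 2 1 1 1 0
3 1 1 2 1 0
0 3 3 3 0 0
[3] 3 3 3 0 3 1
3 2 3 3 3 0
1 2 1 1 1 0
3 1 1 2 1 0
0 3 3 3 0 0
[4] 1 2 1 3 0 2
1 1 3 1 1 1
2 3 2 2 2 0
3 1 1 2 1 0
0 3 3 3 0 0
[5] 1 2 2 3 0 2
1 2 0 2 1 1
2 3 3 2 2 0
3 1 1 2 1 0
0 3 3 3 0 0

46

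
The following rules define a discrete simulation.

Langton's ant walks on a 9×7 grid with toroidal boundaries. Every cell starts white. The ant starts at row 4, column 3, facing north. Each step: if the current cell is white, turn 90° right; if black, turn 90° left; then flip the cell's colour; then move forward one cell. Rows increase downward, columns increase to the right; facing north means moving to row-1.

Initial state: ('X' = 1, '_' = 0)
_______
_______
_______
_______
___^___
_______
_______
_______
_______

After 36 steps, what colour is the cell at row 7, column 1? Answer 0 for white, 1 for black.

1

k=0  _______
_______
_______
_______
___^___
_______
_______
_______
_______
k=1  _______
_______
_______
_______
___X>__
_______
_______
_______
_______
k=2  _______
_______
_______
_______
___XX__
____v__
_______
_______
_______
k=3  _______
_______
_______
_______
___XX__
___<X__
_______
_______
_______
k=4  _______
_______
_______
_______
___^X__
___XX__
_______
_______
_______
k=5  _______
_______
_______
_______
__<_X__
___XX__
_______
_______
_______
k=6  _______
_______
_______
__^____
__X_X__
___XX__
_______
_______
_______
k=7  _______
_______
_______
__X>___
__X_X__
___XX__
_______
_______
_______
k=8  _______
_______
_______
__XX___
__XvX__
___XX__
_______
_______
_______
k=9  _______
_______
_______
__XX___
__<XX__
___XX__
_______
_______
_______
k=10  _______
_______
_______
__XX___
___XX__
__vXX__
_______
_______
_______
k=11  _______
_______
_______
__XX___
___XX__
_<XXX__
_______
_______
_______
k=12  _______
_______
_______
__XX___
_^_XX__
_XXXX__
_______
_______
_______
k=13  _______
_______
_______
__XX___
_X>XX__
_XXXX__
_______
_______
_______
k=14  _______
_______
_______
__XX___
_XXXX__
_XvXX__
_______
_______
_______
k=15  _______
_______
_______
__XX___
_XXXX__
_X_>X__
_______
_______
_______
k=16  _______
_______
_______
__XX___
_XX^X__
_X__X__
_______
_______
_______
k=17  _______
_______
_______
__XX___
_X<_X__
_X__X__
_______
_______
_______
k=18  _______
_______
_______
__XX___
_X__X__
_Xv_X__
_______
_______
_______
k=19  _______
_______
_______
__XX___
_X__X__
_<X_X__
_______
_______
_______
k=20  _______
_______
_______
__XX___
_X__X__
__X_X__
_v_____
_______
_______
k=21  _______
_______
_______
__XX___
_X__X__
__X_X__
<X_____
_______
_______
k=22  _______
_______
_______
__XX___
_X__X__
^_X_X__
XX_____
_______
_______
k=23  _______
_______
_______
__XX___
_X__X__
X>X_X__
XX_____
_______
_______
k=24  _______
_______
_______
__XX___
_X__X__
XXX_X__
Xv_____
_______
_______
k=25  _______
_______
_______
__XX___
_X__X__
XXX_X__
X_>____
_______
_______
k=26  _______
_______
_______
__XX___
_X__X__
XXX_X__
X_X____
__v____
_______
k=27  _______
_______
_______
__XX___
_X__X__
XXX_X__
X_X____
_<X____
_______
k=28  _______
_______
_______
__XX___
_X__X__
XXX_X__
X^X____
_XX____
_______
k=29  _______
_______
_______
__XX___
_X__X__
XXX_X__
XX>____
_XX____
_______
k=30  _______
_______
_______
__XX___
_X__X__
XX^_X__
XX_____
_XX____
_______
k=31  _______
_______
_______
__XX___
_X__X__
X<__X__
XX_____
_XX____
_______
k=32  _______
_______
_______
__XX___
_X__X__
X___X__
Xv_____
_XX____
_______
k=33  _______
_______
_______
__XX___
_X__X__
X___X__
X_>____
_XX____
_______
k=34  _______
_______
_______
__XX___
_X__X__
X___X__
X_X____
_Xv____
_______
k=35  _______
_______
_______
__XX___
_X__X__
X___X__
X_X____
_X_>___
_______
k=36  _______
_______
_______
__XX___
_X__X__
X___X__
X_X____
_X_X___
___v___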